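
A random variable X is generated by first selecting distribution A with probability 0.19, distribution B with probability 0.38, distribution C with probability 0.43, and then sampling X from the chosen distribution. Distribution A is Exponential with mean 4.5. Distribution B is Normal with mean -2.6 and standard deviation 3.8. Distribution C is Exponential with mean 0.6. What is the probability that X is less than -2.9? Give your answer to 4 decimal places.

0.1780

Conditional on each component, P(X < -2.9): A: 0; B: 0.468537; C: 0.
By total probability, P(X < -2.9) = 0.19·0 + 0.38·0.468537 + 0.43·0 = 0.178044.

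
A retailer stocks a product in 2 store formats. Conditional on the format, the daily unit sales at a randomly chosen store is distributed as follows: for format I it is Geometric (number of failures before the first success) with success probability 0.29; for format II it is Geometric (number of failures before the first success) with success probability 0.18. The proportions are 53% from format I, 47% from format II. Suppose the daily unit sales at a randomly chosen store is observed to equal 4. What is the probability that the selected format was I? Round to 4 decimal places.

0.5052

Likelihoods P(X=4 | ·): I: 0.0736939; II: 0.0813819.
Posterior ∝ prior × likelihood. Numerator for I: 0.53·0.0736939 = 0.0390578.
Normalizing constant: 0.53·0.0736939 + 0.47·0.0813819 = 0.0773073.
P(I | observation) = 0.0390578 / 0.0773073 = 0.505228.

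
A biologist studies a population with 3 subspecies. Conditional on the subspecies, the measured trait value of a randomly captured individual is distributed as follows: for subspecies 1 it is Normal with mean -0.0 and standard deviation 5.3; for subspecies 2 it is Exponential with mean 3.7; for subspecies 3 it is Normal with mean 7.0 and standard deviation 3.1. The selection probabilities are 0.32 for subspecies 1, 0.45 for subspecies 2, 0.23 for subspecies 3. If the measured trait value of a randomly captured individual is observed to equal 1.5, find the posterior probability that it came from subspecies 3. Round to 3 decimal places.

Likelihoods f(1.5 | ·): 1: 0.0723171; 2: 0.180191; 3: 0.0266698.
Posterior ∝ prior × likelihood. Numerator for 3: 0.23·0.0266698 = 0.00613406.
Normalizing constant: 0.32·0.0723171 + 0.45·0.180191 + 0.23·0.0266698 = 0.110361.
P(3 | observation) = 0.00613406 / 0.110361 = 0.0555816.

0.056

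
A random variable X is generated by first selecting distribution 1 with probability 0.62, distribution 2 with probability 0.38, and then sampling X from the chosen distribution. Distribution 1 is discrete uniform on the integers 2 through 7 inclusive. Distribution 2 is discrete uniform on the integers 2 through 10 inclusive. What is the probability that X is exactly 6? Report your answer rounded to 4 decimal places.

Conditional on each component, P(X = 6): 1: 0.166667; 2: 0.111111.
By total probability, P(X = 6) = 0.62·0.166667 + 0.38·0.111111 = 0.145556.

0.1456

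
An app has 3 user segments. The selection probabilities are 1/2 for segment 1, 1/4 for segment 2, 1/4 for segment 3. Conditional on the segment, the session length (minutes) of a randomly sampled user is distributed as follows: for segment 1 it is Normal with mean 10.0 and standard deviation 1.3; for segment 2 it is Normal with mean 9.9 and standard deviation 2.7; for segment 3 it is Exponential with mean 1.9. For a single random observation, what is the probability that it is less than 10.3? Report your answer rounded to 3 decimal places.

Conditional on each segment, P(X < 10.3): 1: 0.591253; 2: 0.558887; 3: 0.995578.
By total probability, P(X < 10.3) = 0.5·0.591253 + 0.25·0.558887 + 0.25·0.995578 = 0.684243.

0.684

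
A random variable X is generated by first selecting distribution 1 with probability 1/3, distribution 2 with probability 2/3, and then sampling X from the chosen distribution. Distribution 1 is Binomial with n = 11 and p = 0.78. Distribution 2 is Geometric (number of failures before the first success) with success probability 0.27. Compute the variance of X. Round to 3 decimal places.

Per component, 1: μ=8.58, E[X²]=75.504; 2: μ=2.7037, E[X²]=17.3237.
E[X] = 0.333333·8.58 + 0.666667·2.7037 = 4.66247.
E[X²] = 0.333333·75.504 + 0.666667·17.3237 = 36.7172.
Var(X) = E[X²] − (E[X])² = 36.7172 − 21.7386 = 14.9785.

14.979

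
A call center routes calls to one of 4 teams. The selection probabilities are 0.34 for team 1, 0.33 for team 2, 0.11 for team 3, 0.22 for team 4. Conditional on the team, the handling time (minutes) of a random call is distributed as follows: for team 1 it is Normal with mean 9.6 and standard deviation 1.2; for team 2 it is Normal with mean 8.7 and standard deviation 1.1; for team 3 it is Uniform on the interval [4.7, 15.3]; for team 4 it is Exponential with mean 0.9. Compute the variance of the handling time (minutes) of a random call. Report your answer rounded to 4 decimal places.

14.3379

Per component, 1: μ=9.6, E[X²]=93.6; 2: μ=8.7, E[X²]=76.9; 3: μ=10, E[X²]=109.363; 4: μ=0.9, E[X²]=1.62.
E[X] = 0.34·9.6 + 0.33·8.7 + 0.11·10 + 0.22·0.9 = 7.433.
E[X²] = 0.34·93.6 + 0.33·76.9 + 0.11·109.363 + 0.22·1.62 = 69.5874.
Var(X) = E[X²] − (E[X])² = 69.5874 − 55.2495 = 14.3379.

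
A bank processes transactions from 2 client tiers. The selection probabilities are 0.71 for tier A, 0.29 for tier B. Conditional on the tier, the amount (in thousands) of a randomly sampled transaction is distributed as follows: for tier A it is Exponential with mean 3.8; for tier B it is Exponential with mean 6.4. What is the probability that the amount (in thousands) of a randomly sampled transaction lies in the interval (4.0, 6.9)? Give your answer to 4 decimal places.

Conditional on each tier, P(4.0 < X < 6.9): A: 0.186309; B: 0.195029.
By total probability, P(4.0 < X < 6.9) = 0.71·0.186309 + 0.29·0.195029 = 0.188837.

0.1888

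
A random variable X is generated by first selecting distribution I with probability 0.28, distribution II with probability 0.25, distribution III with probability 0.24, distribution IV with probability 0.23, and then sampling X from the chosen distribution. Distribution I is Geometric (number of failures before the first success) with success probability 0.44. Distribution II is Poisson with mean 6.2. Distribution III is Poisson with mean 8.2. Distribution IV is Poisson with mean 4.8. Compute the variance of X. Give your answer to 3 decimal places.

Per component, I: μ=1.27273, E[X²]=4.5124; II: μ=6.2, E[X²]=44.64; III: μ=8.2, E[X²]=75.44; IV: μ=4.8, E[X²]=27.84.
E[X] = 0.28·1.27273 + 0.25·6.2 + 0.24·8.2 + 0.23·4.8 = 4.97836.
E[X²] = 0.28·4.5124 + 0.25·44.64 + 0.24·75.44 + 0.23·27.84 = 36.9323.
Var(X) = E[X²] − (E[X])² = 36.9323 − 24.7841 = 12.1482.

12.148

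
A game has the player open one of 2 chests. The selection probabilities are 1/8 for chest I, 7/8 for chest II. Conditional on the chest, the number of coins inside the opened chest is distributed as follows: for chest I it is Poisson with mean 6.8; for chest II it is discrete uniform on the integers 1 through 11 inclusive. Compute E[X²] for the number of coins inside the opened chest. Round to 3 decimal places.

46.880

For each component E[X²] = Var + (mean)², giving I: 53.04; II: 46.
Overall E[X²] = 0.125·53.04 + 0.875·46 = 46.88.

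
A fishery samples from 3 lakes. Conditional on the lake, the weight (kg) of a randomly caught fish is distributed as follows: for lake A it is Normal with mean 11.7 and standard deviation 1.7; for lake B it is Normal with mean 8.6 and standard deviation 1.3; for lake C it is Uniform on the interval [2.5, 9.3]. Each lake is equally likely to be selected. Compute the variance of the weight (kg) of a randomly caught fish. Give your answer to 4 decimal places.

8.4267

Per component, A: μ=11.7, E[X²]=139.78; B: μ=8.6, E[X²]=75.65; C: μ=5.9, E[X²]=38.6633.
E[X] = 0.333333·11.7 + 0.333333·8.6 + 0.333333·5.9 = 8.73333.
E[X²] = 0.333333·139.78 + 0.333333·75.65 + 0.333333·38.6633 = 84.6978.
Var(X) = E[X²] − (E[X])² = 84.6978 − 76.2711 = 8.42667.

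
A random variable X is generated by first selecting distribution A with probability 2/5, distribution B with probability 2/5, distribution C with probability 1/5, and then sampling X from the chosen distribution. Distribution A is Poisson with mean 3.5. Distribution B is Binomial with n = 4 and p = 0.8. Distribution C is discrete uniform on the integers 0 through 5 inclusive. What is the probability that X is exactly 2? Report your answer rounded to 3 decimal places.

0.169

Conditional on each component, P(X = 2): A: 0.184959; B: 0.1536; C: 0.166667.
By total probability, P(X = 2) = 0.4·0.184959 + 0.4·0.1536 + 0.2·0.166667 = 0.168757.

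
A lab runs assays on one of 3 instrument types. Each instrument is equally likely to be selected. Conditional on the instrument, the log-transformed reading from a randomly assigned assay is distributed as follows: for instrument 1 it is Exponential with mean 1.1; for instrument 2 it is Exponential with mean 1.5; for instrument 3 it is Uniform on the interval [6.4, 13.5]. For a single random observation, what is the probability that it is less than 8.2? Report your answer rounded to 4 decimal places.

Conditional on each instrument, P(X < 8.2): 1: 0.999421; 2: 0.995775; 3: 0.253521.
By total probability, P(X < 8.2) = 0.333333·0.999421 + 0.333333·0.995775 + 0.333333·0.253521 = 0.749572.

0.7496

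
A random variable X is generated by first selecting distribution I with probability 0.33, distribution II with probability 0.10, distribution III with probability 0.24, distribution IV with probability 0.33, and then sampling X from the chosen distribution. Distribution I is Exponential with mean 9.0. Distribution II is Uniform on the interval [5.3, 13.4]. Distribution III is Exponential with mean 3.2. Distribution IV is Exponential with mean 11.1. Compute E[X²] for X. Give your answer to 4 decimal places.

148.9828

For each component E[X²] = Var + (mean)², giving I: 162; II: 92.89; III: 20.48; IV: 246.42.
Overall E[X²] = 0.33·162 + 0.1·92.89 + 0.24·20.48 + 0.33·246.42 = 148.983.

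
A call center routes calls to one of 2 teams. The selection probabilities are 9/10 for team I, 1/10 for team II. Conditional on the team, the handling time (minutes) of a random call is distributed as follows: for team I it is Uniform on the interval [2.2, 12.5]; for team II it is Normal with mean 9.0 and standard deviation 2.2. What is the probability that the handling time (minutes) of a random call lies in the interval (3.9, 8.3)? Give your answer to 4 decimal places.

Conditional on each team, P(3.9 < X < 8.3): I: 0.427184; II: 0.364954.
By total probability, P(3.9 < X < 8.3) = 0.9·0.427184 + 0.1·0.364954 = 0.420961.

0.4210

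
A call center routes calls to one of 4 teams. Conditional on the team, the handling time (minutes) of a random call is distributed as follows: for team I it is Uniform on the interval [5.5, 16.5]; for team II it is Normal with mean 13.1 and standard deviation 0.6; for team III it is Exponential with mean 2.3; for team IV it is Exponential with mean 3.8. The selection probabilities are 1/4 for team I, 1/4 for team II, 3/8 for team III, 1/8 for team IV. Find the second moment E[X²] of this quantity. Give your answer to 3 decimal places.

For each component E[X²] = Var + (mean)², giving I: 131.083; II: 171.97; III: 10.58; IV: 28.88.
Overall E[X²] = 0.25·131.083 + 0.25·171.97 + 0.375·10.58 + 0.125·28.88 = 83.3408.

83.341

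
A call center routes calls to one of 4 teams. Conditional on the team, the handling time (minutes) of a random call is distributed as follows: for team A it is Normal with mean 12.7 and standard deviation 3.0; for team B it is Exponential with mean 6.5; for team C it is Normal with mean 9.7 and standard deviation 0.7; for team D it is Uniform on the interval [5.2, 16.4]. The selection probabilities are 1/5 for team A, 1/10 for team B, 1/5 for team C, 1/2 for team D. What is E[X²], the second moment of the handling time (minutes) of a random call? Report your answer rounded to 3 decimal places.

For each component E[X²] = Var + (mean)², giving A: 170.29; B: 84.5; C: 94.58; D: 127.093.
Overall E[X²] = 0.2·170.29 + 0.1·84.5 + 0.2·94.58 + 0.5·127.093 = 124.971.

124.971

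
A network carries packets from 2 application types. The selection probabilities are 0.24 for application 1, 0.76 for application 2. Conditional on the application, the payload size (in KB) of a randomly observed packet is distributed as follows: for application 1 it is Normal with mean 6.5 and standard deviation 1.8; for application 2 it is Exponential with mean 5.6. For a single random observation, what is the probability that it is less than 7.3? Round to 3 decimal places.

0.715

Conditional on each application, P(X < 7.3): 1: 0.671639; 2: 0.72844.
By total probability, P(X < 7.3) = 0.24·0.671639 + 0.76·0.72844 = 0.714808.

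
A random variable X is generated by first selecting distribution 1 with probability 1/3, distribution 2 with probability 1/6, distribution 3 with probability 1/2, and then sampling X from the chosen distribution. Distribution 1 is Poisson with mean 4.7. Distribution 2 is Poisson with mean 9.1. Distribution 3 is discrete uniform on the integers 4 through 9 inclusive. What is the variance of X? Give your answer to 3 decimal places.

6.721

Per component, 1: μ=4.7, E[X²]=26.79; 2: μ=9.1, E[X²]=91.91; 3: μ=6.5, E[X²]=45.1667.
E[X] = 0.333333·4.7 + 0.166667·9.1 + 0.5·6.5 = 6.33333.
E[X²] = 0.333333·26.79 + 0.166667·91.91 + 0.5·45.1667 = 46.8317.
Var(X) = E[X²] − (E[X])² = 46.8317 − 40.1111 = 6.72056.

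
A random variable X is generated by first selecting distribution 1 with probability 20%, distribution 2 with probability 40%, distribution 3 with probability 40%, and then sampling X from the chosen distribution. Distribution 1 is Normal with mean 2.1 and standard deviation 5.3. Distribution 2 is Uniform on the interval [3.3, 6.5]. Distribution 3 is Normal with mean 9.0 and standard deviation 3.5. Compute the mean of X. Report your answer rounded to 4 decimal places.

5.9800

Component means — 1: 2.1; 2: 4.9; 3: 9.
E[X] = 0.2·2.1 + 0.4·4.9 + 0.4·9 = 5.98.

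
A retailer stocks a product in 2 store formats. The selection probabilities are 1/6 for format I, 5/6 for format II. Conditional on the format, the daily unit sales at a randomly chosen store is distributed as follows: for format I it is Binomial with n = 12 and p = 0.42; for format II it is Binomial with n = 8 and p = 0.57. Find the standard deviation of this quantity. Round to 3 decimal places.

1.467

Per component, I: μ=5.04, E[X²]=28.3248; II: μ=4.56, E[X²]=22.7544.
E[X] = 0.166667·5.04 + 0.833333·4.56 = 4.64.
E[X²] = 0.166667·28.3248 + 0.833333·22.7544 = 23.6828.
Var(X) = E[X²] − (E[X])² = 23.6828 − 21.5296 = 2.1532.
SD(X) = √2.1532 = 1.46738.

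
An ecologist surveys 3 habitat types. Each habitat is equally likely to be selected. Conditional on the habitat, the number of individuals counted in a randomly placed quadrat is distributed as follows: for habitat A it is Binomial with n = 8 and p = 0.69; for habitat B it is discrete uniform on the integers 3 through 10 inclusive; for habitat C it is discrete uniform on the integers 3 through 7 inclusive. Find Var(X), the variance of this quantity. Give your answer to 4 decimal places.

Per component, A: μ=5.52, E[X²]=32.1816; B: μ=6.5, E[X²]=47.5; C: μ=5, E[X²]=27.
E[X] = 0.333333·5.52 + 0.333333·6.5 + 0.333333·5 = 5.67333.
E[X²] = 0.333333·32.1816 + 0.333333·47.5 + 0.333333·27 = 35.5605.
Var(X) = E[X²] − (E[X])² = 35.5605 − 32.1867 = 3.37382.

3.3738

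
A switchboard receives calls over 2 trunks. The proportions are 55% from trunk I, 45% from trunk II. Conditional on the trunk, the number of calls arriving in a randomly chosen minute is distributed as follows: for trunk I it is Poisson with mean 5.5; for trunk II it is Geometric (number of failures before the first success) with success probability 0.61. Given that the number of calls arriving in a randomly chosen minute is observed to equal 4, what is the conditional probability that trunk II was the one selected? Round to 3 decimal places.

Likelihoods P(X=4 | ·): I: 0.155819; II: 0.014112.
Posterior ∝ prior × likelihood. Numerator for II: 0.45·0.014112 = 0.0063504.
Normalizing constant: 0.55·0.155819 + 0.45·0.014112 = 0.0920507.
P(II | observation) = 0.0063504 / 0.0920507 = 0.068988.

0.069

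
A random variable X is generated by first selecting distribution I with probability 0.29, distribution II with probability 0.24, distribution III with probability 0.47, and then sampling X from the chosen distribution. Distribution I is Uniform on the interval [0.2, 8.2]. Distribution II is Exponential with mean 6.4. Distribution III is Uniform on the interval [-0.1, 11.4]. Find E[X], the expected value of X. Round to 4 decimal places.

Component means — I: 4.2; II: 6.4; III: 5.65.
E[X] = 0.29·4.2 + 0.24·6.4 + 0.47·5.65 = 5.4095.

5.4095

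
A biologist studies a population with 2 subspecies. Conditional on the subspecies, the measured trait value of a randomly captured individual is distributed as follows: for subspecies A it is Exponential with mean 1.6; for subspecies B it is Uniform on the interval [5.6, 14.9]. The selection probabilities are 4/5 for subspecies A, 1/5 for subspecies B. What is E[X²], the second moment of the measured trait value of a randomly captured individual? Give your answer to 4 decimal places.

For each component E[X²] = Var + (mean)², giving A: 5.12; B: 112.27.
Overall E[X²] = 0.8·5.12 + 0.2·112.27 = 26.55.

26.5500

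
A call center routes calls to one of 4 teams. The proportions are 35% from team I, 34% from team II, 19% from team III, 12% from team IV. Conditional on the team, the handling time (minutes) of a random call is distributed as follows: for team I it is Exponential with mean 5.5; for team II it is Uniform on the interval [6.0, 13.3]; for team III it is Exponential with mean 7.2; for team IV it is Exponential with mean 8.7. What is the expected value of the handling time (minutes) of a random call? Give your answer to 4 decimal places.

7.6180

Component means — I: 5.5; II: 9.65; III: 7.2; IV: 8.7.
E[X] = 0.35·5.5 + 0.34·9.65 + 0.19·7.2 + 0.12·8.7 = 7.618.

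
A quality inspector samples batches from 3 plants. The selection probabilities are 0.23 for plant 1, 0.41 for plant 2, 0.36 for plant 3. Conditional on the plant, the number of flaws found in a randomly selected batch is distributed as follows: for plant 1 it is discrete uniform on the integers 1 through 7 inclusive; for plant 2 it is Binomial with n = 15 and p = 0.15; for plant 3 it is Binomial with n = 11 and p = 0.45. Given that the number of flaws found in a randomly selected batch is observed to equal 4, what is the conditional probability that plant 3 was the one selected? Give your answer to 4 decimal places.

Likelihoods P(X=4 | ·): 1: 0.142857; 2: 0.115639; 3: 0.206017.
Posterior ∝ prior × likelihood. Numerator for 3: 0.36·0.206017 = 0.0741661.
Normalizing constant: 0.23·0.142857 + 0.41·0.115639 + 0.36·0.206017 = 0.154435.
P(3 | observation) = 0.0741661 / 0.154435 = 0.48024.

0.4802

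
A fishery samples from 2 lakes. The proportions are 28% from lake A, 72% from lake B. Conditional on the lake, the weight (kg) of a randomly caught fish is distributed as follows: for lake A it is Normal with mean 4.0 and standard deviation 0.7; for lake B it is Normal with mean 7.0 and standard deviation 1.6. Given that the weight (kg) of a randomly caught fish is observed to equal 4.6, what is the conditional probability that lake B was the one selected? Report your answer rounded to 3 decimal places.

0.345

Likelihoods f(4.6 | ·): A: 0.394707; B: 0.0809485.
Posterior ∝ prior × likelihood. Numerator for B: 0.72·0.0809485 = 0.0582829.
Normalizing constant: 0.28·0.394707 + 0.72·0.0809485 = 0.168801.
P(B | observation) = 0.0582829 / 0.168801 = 0.345276.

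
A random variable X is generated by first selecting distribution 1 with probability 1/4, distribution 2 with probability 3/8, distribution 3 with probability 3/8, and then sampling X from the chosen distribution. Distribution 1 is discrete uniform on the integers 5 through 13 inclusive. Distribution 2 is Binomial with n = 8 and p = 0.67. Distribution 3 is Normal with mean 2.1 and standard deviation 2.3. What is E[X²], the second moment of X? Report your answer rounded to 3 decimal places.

For each component E[X²] = Var + (mean)², giving 1: 87.6667; 2: 30.4984; 3: 9.7.
Overall E[X²] = 0.25·87.6667 + 0.375·30.4984 + 0.375·9.7 = 36.9911.

36.991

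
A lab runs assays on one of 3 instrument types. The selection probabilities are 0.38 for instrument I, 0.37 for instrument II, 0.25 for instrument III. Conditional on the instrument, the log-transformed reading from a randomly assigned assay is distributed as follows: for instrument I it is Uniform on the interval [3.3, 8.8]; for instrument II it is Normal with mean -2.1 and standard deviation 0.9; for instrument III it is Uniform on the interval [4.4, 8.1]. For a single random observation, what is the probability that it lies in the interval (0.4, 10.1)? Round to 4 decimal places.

0.6310

Conditional on each instrument, P(0.4 < X < 10.1): I: 1; II: 0.0027366; III: 1.
By total probability, P(0.4 < X < 10.1) = 0.38·1 + 0.37·0.0027366 + 0.25·1 = 0.631013.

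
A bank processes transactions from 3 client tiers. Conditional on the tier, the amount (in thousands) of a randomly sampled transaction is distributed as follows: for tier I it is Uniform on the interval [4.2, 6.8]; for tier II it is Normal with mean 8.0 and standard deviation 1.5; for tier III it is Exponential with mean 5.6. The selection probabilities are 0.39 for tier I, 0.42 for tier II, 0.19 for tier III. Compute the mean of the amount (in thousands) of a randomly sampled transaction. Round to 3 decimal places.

6.569

Component means — I: 5.5; II: 8; III: 5.6.
E[X] = 0.39·5.5 + 0.42·8 + 0.19·5.6 = 6.569.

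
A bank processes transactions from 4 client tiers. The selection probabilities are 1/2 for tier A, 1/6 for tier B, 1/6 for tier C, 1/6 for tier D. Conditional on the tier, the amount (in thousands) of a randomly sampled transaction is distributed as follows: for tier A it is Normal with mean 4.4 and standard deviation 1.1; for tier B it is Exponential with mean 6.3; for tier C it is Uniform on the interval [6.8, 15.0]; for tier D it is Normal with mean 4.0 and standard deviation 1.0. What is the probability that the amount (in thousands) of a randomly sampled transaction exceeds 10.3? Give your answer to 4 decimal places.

0.1280

Conditional on each tier, P(X > 10.3): A: 4.07815e-08; B: 0.194968; C: 0.573171; D: 1.48823e-10.
By total probability, P(X > 10.3) = 0.5·4.07815e-08 + 0.166667·0.194968 + 0.166667·0.573171 + 0.166667·1.48823e-10 = 0.128023.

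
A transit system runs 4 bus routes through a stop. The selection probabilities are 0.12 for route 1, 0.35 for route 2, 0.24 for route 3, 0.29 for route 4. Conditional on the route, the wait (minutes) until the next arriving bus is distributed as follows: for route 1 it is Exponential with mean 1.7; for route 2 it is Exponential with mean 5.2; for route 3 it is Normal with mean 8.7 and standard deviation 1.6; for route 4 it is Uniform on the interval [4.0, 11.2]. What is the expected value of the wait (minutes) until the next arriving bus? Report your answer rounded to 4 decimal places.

Component means — 1: 1.7; 2: 5.2; 3: 8.7; 4: 7.6.
E[X] = 0.12·1.7 + 0.35·5.2 + 0.24·8.7 + 0.29·7.6 = 6.316.

6.3160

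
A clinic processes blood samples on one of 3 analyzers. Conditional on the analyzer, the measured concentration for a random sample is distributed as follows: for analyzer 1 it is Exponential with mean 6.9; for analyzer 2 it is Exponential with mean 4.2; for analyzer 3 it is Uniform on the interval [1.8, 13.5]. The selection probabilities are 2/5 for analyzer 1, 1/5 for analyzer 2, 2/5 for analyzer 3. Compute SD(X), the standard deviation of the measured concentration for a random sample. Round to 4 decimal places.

5.3629

Per component, 1: μ=6.9, E[X²]=95.22; 2: μ=4.2, E[X²]=35.28; 3: μ=7.65, E[X²]=69.93.
E[X] = 0.4·6.9 + 0.2·4.2 + 0.4·7.65 = 6.66.
E[X²] = 0.4·95.22 + 0.2·35.28 + 0.4·69.93 = 73.116.
Var(X) = E[X²] − (E[X])² = 73.116 − 44.3556 = 28.7604.
SD(X) = √28.7604 = 5.36287.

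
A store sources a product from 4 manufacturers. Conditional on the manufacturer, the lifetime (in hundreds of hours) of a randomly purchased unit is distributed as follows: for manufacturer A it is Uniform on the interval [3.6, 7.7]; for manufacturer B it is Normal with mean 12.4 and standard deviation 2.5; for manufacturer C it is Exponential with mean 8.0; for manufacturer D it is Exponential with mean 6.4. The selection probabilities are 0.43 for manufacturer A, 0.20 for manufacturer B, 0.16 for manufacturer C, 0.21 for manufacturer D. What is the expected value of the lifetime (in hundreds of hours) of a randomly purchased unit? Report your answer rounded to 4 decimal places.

7.5335

Component means — A: 5.65; B: 12.4; C: 8; D: 6.4.
E[X] = 0.43·5.65 + 0.2·12.4 + 0.16·8 + 0.21·6.4 = 7.5335.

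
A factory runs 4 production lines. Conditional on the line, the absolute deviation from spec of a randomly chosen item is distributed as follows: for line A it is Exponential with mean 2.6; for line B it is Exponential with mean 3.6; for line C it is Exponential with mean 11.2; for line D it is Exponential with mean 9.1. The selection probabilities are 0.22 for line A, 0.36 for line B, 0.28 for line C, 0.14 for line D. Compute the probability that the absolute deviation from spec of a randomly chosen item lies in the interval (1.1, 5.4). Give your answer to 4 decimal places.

0.4291

Conditional on each line, P(1.1 < X < 5.4): A: 0.529713; B: 0.513584; C: 0.288996; D: 0.333699.
By total probability, P(1.1 < X < 5.4) = 0.22·0.529713 + 0.36·0.513584 + 0.28·0.288996 + 0.14·0.333699 = 0.429064.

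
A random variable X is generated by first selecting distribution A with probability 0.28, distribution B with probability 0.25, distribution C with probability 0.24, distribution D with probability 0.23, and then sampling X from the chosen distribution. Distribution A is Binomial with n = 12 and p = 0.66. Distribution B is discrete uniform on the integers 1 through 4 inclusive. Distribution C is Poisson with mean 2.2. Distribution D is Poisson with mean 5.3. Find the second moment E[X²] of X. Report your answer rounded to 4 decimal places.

29.5617

For each component E[X²] = Var + (mean)², giving A: 65.4192; B: 7.5; C: 7.04; D: 33.39.
Overall E[X²] = 0.28·65.4192 + 0.25·7.5 + 0.24·7.04 + 0.23·33.39 = 29.5617.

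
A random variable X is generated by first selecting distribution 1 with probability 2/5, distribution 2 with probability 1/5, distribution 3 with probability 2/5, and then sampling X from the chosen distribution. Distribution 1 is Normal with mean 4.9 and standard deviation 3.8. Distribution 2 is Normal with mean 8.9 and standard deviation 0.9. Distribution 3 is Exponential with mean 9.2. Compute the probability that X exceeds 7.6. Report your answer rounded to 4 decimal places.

Conditional on each component, P(X > 7.6): 1: 0.238689; 2: 0.925693; 3: 0.437759.
By total probability, P(X > 7.6) = 0.4·0.238689 + 0.2·0.925693 + 0.4·0.437759 = 0.455718.

0.4557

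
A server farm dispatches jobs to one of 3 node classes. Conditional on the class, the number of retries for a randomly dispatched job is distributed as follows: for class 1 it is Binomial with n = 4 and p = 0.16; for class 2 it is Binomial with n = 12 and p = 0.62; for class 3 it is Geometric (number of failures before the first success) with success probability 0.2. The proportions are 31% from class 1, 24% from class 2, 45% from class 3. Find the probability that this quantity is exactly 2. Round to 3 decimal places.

Conditional on each class, P(X = 2): 1: 0.10838; 2: 0.00159281; 3: 0.128.
By total probability, P(X = 2) = 0.31·0.10838 + 0.24·0.00159281 + 0.45·0.128 = 0.0915801.

0.092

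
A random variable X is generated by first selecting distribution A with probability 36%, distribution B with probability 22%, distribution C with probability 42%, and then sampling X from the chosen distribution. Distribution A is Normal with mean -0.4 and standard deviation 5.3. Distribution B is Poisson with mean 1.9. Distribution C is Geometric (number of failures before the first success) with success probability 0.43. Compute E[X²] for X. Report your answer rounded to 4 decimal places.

13.4150

For each component E[X²] = Var + (mean)², giving A: 28.25; B: 5.51; C: 4.83991.
Overall E[X²] = 0.36·28.25 + 0.22·5.51 + 0.42·4.83991 = 13.415.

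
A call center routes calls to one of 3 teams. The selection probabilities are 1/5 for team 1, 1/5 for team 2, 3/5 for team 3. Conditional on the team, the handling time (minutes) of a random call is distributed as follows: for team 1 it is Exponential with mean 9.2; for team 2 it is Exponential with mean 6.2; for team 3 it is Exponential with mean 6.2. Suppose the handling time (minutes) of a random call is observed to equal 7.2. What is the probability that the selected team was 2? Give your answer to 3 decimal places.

Likelihoods f(7.2 | ·): 1: 0.0496969; 2: 0.0504971; 3: 0.0504971.
Posterior ∝ prior × likelihood. Numerator for 2: 0.2·0.0504971 = 0.0100994.
Normalizing constant: 0.2·0.0496969 + 0.2·0.0504971 + 0.6·0.0504971 = 0.0503371.
P(2 | observation) = 0.0100994 / 0.0503371 = 0.200636.

0.201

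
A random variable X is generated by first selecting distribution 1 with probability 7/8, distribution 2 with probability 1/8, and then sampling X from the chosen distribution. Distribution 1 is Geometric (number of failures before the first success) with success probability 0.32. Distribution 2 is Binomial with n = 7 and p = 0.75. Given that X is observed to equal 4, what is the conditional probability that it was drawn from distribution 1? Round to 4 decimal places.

Likelihoods P(X=4 | ·): 1: 0.0684204; 2: 0.173035.
Posterior ∝ prior × likelihood. Numerator for 1: 0.875·0.0684204 = 0.0598679.
Normalizing constant: 0.875·0.0684204 + 0.125·0.173035 = 0.0814972.
P(1 | observation) = 0.0598679 / 0.0814972 = 0.7346.

0.7346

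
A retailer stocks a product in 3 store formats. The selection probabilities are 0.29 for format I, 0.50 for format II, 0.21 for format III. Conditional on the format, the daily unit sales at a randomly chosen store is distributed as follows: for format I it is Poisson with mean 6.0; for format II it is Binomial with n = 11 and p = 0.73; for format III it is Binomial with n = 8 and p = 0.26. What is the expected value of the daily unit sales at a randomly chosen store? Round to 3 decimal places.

6.192

Component means — I: 6; II: 8.03; III: 2.08.
E[X] = 0.29·6 + 0.5·8.03 + 0.21·2.08 = 6.1918.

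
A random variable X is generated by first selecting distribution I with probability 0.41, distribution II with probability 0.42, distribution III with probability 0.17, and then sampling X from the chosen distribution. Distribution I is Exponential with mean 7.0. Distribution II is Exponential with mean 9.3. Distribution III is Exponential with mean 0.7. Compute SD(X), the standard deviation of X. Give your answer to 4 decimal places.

Per component, I: μ=7, E[X²]=98; II: μ=9.3, E[X²]=172.98; III: μ=0.7, E[X²]=0.98.
E[X] = 0.41·7 + 0.42·9.3 + 0.17·0.7 = 6.895.
E[X²] = 0.41·98 + 0.42·172.98 + 0.17·0.98 = 112.998.
Var(X) = E[X²] − (E[X])² = 112.998 − 47.541 = 65.4572.
SD(X) = √65.4572 = 8.09056.

8.0906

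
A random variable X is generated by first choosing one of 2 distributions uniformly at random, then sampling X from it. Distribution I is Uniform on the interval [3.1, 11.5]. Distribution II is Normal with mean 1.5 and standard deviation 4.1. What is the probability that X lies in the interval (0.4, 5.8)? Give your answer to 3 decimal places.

Conditional on each component, P(0.4 < X < 5.8): I: 0.321429; II: 0.458623.
By total probability, P(0.4 < X < 5.8) = 0.5·0.321429 + 0.5·0.458623 = 0.390026.

0.390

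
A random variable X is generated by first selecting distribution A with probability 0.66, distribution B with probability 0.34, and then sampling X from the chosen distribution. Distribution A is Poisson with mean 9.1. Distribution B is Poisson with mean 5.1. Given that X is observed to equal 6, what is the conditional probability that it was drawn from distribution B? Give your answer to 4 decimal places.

Likelihoods P(X=6 | ·): A: 0.0880716; B: 0.149.
Posterior ∝ prior × likelihood. Numerator for B: 0.34·0.149 = 0.0506601.
Normalizing constant: 0.66·0.0880716 + 0.34·0.149 = 0.108787.
P(B | observation) = 0.0506601 / 0.108787 = 0.46568.

0.4657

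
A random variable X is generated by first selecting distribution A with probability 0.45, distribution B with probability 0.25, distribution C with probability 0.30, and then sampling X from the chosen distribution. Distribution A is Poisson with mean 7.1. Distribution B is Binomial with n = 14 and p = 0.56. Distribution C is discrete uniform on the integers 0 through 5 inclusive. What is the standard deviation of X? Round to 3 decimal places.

Per component, A: μ=7.1, E[X²]=57.51; B: μ=7.84, E[X²]=64.9152; C: μ=2.5, E[X²]=9.16667.
E[X] = 0.45·7.1 + 0.25·7.84 + 0.3·2.5 = 5.905.
E[X²] = 0.45·57.51 + 0.25·64.9152 + 0.3·9.16667 = 44.8583.
Var(X) = E[X²] − (E[X])² = 44.8583 − 34.869 = 9.98927.
SD(X) = √9.98927 = 3.16058.

3.161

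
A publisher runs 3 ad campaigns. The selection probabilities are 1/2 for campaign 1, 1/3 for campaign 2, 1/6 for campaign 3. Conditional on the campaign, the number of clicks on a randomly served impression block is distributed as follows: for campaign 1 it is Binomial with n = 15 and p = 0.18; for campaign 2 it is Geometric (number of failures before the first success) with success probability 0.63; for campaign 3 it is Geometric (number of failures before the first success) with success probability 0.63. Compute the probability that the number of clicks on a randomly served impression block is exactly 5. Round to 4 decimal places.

Conditional on each campaign, P(X = 5): 1: 0.0779931; 2: 0.00436867; 3: 0.00436867.
By total probability, P(X = 5) = 0.5·0.0779931 + 0.333333·0.00436867 + 0.166667·0.00436867 = 0.0411809.

0.0412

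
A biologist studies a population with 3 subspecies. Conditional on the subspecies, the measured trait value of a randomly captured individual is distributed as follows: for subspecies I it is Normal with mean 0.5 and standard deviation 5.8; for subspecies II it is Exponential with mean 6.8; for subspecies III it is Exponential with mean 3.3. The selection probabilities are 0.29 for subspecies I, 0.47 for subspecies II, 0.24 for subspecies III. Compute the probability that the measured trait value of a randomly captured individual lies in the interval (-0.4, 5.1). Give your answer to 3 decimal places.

Conditional on each subspecies, P(-0.4 < X < 5.1): I: 0.347799; II: 0.527633; III: 0.786785.
By total probability, P(-0.4 < X < 5.1) = 0.29·0.347799 + 0.47·0.527633 + 0.24·0.786785 = 0.537678.

0.538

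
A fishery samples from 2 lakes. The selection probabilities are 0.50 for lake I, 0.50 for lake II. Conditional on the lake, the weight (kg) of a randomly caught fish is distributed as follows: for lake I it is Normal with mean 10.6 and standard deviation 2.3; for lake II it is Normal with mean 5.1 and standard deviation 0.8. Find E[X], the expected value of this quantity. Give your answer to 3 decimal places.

7.850

Component means — I: 10.6; II: 5.1.
E[X] = 0.5·10.6 + 0.5·5.1 = 7.85.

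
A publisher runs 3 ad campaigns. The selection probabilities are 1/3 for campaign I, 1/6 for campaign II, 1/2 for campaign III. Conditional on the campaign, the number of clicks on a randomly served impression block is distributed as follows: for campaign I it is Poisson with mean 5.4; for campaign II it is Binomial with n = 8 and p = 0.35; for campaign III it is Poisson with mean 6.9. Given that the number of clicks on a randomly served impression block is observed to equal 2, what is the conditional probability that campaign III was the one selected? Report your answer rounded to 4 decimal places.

0.1557

Likelihoods P(X=2 | ·): I: 0.0658518; II: 0.258687; III: 0.0239903.
Posterior ∝ prior × likelihood. Numerator for III: 0.5·0.0239903 = 0.0119952.
Normalizing constant: 0.333333·0.0658518 + 0.166667·0.258687 + 0.5·0.0239903 = 0.0770602.
P(III | observation) = 0.0119952 / 0.0770602 = 0.15566.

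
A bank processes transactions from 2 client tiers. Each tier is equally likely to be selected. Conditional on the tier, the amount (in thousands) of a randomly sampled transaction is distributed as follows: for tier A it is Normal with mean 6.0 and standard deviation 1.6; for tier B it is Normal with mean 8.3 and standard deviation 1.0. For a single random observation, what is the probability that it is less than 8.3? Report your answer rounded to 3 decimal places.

0.712

Conditional on each tier, P(X < 8.3): A: 0.924712; B: 0.5.
By total probability, P(X < 8.3) = 0.5·0.924712 + 0.5·0.5 = 0.712356.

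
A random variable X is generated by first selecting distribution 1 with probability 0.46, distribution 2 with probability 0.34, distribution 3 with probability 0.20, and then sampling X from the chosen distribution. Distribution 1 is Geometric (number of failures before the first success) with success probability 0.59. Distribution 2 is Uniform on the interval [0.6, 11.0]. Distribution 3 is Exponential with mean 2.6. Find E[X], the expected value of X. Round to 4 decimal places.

2.8117

Component means — 1: 0.694915; 2: 5.8; 3: 2.6.
E[X] = 0.46·0.694915 + 0.34·5.8 + 0.2·2.6 = 2.81166.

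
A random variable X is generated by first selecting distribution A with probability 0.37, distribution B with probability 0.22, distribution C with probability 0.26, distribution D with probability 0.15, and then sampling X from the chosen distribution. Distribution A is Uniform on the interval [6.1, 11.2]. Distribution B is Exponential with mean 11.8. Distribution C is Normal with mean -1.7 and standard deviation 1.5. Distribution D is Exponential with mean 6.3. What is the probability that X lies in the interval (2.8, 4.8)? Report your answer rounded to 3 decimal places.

Conditional on each component, P(2.8 < X < 4.8): A: 0; B: 0.122973; C: 0.00134255; D: 0.174404.
By total probability, P(2.8 < X < 4.8) = 0.37·0 + 0.22·0.122973 + 0.26·0.00134255 + 0.15·0.174404 = 0.0535637.

0.054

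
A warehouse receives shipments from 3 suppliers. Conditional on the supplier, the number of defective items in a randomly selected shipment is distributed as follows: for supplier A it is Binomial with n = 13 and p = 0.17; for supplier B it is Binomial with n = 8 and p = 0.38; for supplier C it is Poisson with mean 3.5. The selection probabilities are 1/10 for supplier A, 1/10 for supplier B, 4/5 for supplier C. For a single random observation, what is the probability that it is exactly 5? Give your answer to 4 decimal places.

0.1204

Conditional on each supplier, P(X = 5): A: 0.0411574; B: 0.10575; C: 0.132169.
By total probability, P(X = 5) = 0.1·0.0411574 + 0.1·0.10575 + 0.8·0.132169 = 0.120426.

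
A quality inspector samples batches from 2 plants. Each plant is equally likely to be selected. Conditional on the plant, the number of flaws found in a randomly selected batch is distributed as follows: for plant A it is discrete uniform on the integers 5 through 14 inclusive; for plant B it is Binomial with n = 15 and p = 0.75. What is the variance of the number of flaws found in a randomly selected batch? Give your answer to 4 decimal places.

6.2969

Per component, A: μ=9.5, E[X²]=98.5; B: μ=11.25, E[X²]=129.375.
E[X] = 0.5·9.5 + 0.5·11.25 = 10.375.
E[X²] = 0.5·98.5 + 0.5·129.375 = 113.938.
Var(X) = E[X²] − (E[X])² = 113.938 − 107.641 = 6.29688.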